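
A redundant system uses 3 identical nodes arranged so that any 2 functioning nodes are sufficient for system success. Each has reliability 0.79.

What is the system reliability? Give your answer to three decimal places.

R = Σ_{i=2}^{3} C(3,i) p^i (1−p)^{3−i} with p = 0.79
C(3,2)·0.79^2·0.21^1 = 0.39318
C(3,3)·0.79^3·0.21^0 = 0.49304
Sum = 0.886

0.886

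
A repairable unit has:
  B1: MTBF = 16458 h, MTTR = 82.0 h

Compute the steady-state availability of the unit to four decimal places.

A(B1) = MTBF/(MTBF+MTTR) = 16458/(16458+82.0) = 0.9950

0.9950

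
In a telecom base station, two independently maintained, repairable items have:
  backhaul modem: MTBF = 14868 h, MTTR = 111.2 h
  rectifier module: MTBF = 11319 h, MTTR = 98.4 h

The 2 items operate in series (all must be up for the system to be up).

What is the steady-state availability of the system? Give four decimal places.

A(backhaul modem) = MTBF/(MTBF+MTTR) = 14868/(14868+111.2) = 0.992576
A(rectifier module) = MTBF/(MTBF+MTTR) = 11319/(11319+98.4) = 0.991382
Series availability: 0.992576 × 0.991382 = 0.9840

0.9840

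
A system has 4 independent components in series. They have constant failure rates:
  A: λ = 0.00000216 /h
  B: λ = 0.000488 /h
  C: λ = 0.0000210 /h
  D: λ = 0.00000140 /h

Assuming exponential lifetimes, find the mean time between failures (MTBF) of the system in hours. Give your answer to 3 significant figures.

1950

Series of exponential components: λ_sys = Σ λ_i
λ_sys = 0.00000216 + 0.000488 + 0.0000210 + 0.00000140 = 5.1256e-04 /h
MTBF = 1 / λ_sys = 1950 h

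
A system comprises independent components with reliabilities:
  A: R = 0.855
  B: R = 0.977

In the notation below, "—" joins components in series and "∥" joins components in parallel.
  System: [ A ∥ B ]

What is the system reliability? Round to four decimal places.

Parallel (A and B): 1 − (1 − 0.855000)(1 − 0.977000) = 0.9967

0.9967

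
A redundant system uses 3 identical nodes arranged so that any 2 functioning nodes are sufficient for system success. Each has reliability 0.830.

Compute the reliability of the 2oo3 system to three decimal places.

R = Σ_{i=2}^{3} C(3,i) p^i (1−p)^{3−i} with p = 0.830
C(3,2)·0.830^2·0.170^1 = 0.35134
C(3,3)·0.830^3·0.170^0 = 0.57179
Sum = 0.923

0.923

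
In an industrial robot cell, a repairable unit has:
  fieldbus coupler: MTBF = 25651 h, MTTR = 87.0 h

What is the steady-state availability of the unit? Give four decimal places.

0.9966

A(fieldbus coupler) = MTBF/(MTBF+MTTR) = 25651/(25651+87.0) = 0.9966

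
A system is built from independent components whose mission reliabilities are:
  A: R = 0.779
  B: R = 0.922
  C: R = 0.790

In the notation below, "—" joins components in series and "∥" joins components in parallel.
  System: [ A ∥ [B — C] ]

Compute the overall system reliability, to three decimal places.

Series (B and C): 0.92200 × 0.79000 = 0.72838
Parallel (A and [0.72838]): 1 − (1 − 0.77900)(1 − 0.72838) = 0.940

0.940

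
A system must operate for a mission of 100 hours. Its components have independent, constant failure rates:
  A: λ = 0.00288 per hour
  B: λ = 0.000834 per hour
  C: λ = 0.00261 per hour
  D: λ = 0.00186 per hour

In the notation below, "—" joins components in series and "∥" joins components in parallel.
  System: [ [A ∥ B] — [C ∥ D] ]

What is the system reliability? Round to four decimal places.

0.9418

R(A) = exp(−0.00288 × 100) = 0.749762
R(B) = exp(−0.000834 × 100) = 0.919983
R(C) = exp(−0.00261 × 100) = 0.770281
R(D) = exp(−0.00186 × 100) = 0.830274
Parallel (A and B): 1 − (1 − 0.749762)(1 − 0.919983) = 0.979977
Parallel (C and D): 1 − (1 − 0.770281)(1 − 0.830274) = 0.961011
Series ([0.979977] and [0.961011]): 0.979977 × 0.961011 = 0.9418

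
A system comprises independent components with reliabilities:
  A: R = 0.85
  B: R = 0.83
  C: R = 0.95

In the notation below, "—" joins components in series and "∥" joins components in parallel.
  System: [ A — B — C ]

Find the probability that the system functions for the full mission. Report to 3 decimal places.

Series (A, B, and C): 0.85000 × 0.83000 × 0.95000 = 0.670

0.670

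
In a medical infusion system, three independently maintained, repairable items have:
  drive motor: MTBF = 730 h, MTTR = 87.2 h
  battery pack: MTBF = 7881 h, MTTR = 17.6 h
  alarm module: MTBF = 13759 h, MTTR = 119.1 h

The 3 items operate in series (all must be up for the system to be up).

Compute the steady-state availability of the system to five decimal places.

0.88365

A(drive motor) = MTBF/(MTBF+MTTR) = 730/(730+87.2) = 0.893294
A(battery pack) = MTBF/(MTBF+MTTR) = 7881/(7881+17.6) = 0.997772
A(alarm module) = MTBF/(MTBF+MTTR) = 13759/(13759+119.1) = 0.991418
Series availability: 0.893294 × 0.997772 × 0.991418 = 0.88365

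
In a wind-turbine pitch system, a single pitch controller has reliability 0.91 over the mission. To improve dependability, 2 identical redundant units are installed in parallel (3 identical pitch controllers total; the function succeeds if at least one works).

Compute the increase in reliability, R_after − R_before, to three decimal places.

0.089

R_before = 0.91
R_after = 1 − (1 − 0.91)^3 = 0.999
ΔR = 0.999 − 0.91 = 0.089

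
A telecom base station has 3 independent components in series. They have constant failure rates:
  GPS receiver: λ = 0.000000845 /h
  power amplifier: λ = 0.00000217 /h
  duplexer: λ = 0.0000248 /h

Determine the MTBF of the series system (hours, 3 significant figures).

Series of exponential components: λ_sys = Σ λ_i
λ_sys = 0.000000845 + 0.00000217 + 0.0000248 = 2.7815e-05 /h
MTBF = 1 / λ_sys = 36000 h

36000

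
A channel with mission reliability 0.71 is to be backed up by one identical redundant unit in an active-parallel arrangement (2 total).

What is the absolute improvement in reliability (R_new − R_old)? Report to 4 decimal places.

0.2059

R_before = 0.71
R_after = 1 − (1 − 0.71)^2 = 0.9159
ΔR = 0.9159 − 0.71 = 0.2059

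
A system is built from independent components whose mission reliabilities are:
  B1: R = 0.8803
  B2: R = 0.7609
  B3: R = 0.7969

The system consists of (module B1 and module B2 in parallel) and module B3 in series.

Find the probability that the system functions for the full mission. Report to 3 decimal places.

0.774

Parallel (B1 and B2): 1 − (1 − 0.88030)(1 − 0.76090) = 0.97138
Series ([0.97138] and B3): 0.97138 × 0.79690 = 0.774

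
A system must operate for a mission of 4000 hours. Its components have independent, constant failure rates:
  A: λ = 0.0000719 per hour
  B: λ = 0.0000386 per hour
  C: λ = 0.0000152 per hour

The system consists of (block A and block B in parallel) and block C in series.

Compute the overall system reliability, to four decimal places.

R(A) = exp(−0.0000719 × 4000) = 0.750062
R(B) = exp(−0.0000386 × 4000) = 0.856929
R(C) = exp(−0.0000152 × 4000) = 0.941011
Parallel (A and B): 1 − (1 − 0.750062)(1 − 0.856929) = 0.964241
Series ([0.964241] and C): 0.964241 × 0.941011 = 0.9074

0.9074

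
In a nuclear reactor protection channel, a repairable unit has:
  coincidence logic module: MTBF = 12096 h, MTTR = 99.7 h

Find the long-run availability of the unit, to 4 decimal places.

A(coincidence logic module) = MTBF/(MTBF+MTTR) = 12096/(12096+99.7) = 0.9918

0.9918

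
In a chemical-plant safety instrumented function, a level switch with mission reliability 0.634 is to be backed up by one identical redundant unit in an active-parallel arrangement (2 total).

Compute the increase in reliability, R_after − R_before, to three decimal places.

R_before = 0.634
R_after = 1 − (1 − 0.634)^2 = 0.866
ΔR = 0.866 − 0.634 = 0.232

0.232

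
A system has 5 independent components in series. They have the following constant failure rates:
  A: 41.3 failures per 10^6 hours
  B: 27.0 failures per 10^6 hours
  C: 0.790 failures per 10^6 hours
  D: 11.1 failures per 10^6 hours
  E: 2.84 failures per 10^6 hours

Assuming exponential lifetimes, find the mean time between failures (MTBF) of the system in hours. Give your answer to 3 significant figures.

12000

Series of exponential components: λ_sys = Σ λ_i
λ_sys = 0.0000413 + 0.0000270 + 0.000000790 + 0.0000111 + 0.00000284 = 8.3030e-05 /h
MTBF = 1 / λ_sys = 12000 h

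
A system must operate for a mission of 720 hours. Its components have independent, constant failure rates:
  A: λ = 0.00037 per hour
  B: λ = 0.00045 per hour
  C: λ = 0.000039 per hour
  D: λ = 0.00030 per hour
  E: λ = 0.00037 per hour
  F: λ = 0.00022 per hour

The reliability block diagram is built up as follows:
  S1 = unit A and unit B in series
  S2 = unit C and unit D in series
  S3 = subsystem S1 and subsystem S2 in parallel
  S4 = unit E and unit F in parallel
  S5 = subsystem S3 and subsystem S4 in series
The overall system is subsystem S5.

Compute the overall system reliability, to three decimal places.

0.872

R(A) = exp(−0.00037 × 720) = 0.76613
R(B) = exp(−0.00045 × 720) = 0.72325
R(C) = exp(−0.000039 × 720) = 0.97231
R(D) = exp(−0.00030 × 720) = 0.80574
R(E) = exp(−0.00037 × 720) = 0.76613
R(F) = exp(−0.00022 × 720) = 0.85351
Series (A and B): 0.76613 × 0.72325 = 0.55410
Series (C and D): 0.97231 × 0.80574 = 0.78343
Parallel ([0.55410] and [0.78343]): 1 − (1 − 0.55410)(1 − 0.78343) = 0.90343
Parallel (E and F): 1 − (1 − 0.76613)(1 − 0.85351) = 0.96574
Series ([0.90343] and [0.96574]): 0.90343 × 0.96574 = 0.872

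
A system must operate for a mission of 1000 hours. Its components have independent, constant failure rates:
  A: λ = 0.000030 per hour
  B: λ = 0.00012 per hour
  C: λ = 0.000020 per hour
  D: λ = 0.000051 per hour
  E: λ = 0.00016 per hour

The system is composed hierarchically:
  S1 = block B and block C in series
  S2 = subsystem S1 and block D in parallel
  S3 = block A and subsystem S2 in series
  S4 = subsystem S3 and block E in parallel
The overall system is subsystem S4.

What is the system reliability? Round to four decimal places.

R(A) = exp(−0.000030 × 1000) = 0.970446
R(B) = exp(−0.00012 × 1000) = 0.886920
R(C) = exp(−0.000020 × 1000) = 0.980199
R(D) = exp(−0.000051 × 1000) = 0.950279
R(E) = exp(−0.00016 × 1000) = 0.852144
Series (B and C): 0.886920 × 0.980199 = 0.869358
Parallel ([0.869358] and D): 1 − (1 − 0.869358)(1 − 0.950279) = 0.993504
Series (A and [0.993504]): 0.970446 × 0.993504 = 0.964142
Parallel ([0.964142] and E): 1 − (1 − 0.964142)(1 − 0.852144) = 0.9947

0.9947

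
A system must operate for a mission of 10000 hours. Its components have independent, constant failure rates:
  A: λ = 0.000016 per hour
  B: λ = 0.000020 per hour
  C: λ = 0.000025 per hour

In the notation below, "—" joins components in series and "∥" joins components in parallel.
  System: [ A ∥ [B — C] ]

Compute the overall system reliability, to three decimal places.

R(A) = exp(−0.000016 × 10000) = 0.85214
R(B) = exp(−0.000020 × 10000) = 0.81873
R(C) = exp(−0.000025 × 10000) = 0.77880
Series (B and C): 0.81873 × 0.77880 = 0.63763
Parallel (A and [0.63763]): 1 − (1 − 0.85214)(1 − 0.63763) = 0.946

0.946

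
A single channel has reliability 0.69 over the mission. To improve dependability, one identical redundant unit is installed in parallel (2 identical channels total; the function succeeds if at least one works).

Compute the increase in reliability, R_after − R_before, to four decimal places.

R_before = 0.69
R_after = 1 − (1 − 0.69)^2 = 0.9039
ΔR = 0.9039 − 0.69 = 0.2139

0.2139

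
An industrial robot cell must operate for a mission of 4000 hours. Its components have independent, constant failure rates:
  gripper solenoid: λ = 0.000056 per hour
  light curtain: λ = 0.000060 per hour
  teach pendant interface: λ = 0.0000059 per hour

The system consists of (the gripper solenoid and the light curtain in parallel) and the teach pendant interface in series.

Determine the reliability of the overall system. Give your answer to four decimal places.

0.9349

R(gripper solenoid) = exp(−0.000056 × 4000) = 0.799315
R(light curtain) = exp(−0.000060 × 4000) = 0.786628
R(teach pendant interface) = exp(−0.0000059 × 4000) = 0.976676
Parallel (gripper solenoid and light curtain): 1 − (1 − 0.799315)(1 − 0.786628) = 0.957179
Series ([0.957179] and teach pendant interface): 0.957179 × 0.976676 = 0.9349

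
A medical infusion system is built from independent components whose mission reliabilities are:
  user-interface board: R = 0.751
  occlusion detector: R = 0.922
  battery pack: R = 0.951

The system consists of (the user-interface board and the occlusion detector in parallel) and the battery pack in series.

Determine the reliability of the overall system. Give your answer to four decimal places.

Parallel (user-interface board and occlusion detector): 1 − (1 − 0.751000)(1 − 0.922000) = 0.980578
Series ([0.980578] and battery pack): 0.980578 × 0.951000 = 0.9325

0.9325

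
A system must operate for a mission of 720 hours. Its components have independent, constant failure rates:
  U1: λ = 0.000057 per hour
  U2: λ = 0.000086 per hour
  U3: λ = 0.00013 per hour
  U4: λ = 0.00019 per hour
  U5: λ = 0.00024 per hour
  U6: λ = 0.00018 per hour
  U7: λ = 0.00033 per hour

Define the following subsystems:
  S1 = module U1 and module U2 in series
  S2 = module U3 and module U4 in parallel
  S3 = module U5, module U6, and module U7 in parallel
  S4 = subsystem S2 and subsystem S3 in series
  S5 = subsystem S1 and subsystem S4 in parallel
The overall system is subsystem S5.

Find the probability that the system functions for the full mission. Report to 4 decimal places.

R(U1) = exp(−0.000057 × 720) = 0.959791
R(U2) = exp(−0.000086 × 720) = 0.939958
R(U3) = exp(−0.00013 × 720) = 0.910647
R(U4) = exp(−0.00019 × 720) = 0.872145
R(U5) = exp(−0.00024 × 720) = 0.841306
R(U6) = exp(−0.00018 × 720) = 0.878447
R(U7) = exp(−0.00033 × 720) = 0.788518
Series (U1 and U2): 0.959791 × 0.939958 = 0.902163
Parallel (U3 and U4): 1 − (1 − 0.910647)(1 − 0.872145) = 0.988576
Parallel (U5, U6, and U7): 1 − (1 − 0.841306)(1 − 0.878447)(1 − 0.788518) = 0.995921
Series ([0.988576] and [0.995921]): 0.988576 × 0.995921 = 0.984544
Parallel ([0.902163] and [0.984544]): 1 − (1 − 0.902163)(1 − 0.984544) = 0.9985

0.9985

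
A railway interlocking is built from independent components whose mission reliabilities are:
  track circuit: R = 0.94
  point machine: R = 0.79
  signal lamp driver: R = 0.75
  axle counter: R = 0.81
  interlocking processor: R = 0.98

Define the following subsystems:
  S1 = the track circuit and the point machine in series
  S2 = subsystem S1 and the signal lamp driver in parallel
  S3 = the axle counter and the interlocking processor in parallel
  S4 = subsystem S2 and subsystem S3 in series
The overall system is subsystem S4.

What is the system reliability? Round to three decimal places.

Series (track circuit and point machine): 0.94000 × 0.79000 = 0.74260
Parallel ([0.74260] and signal lamp driver): 1 − (1 − 0.74260)(1 − 0.75000) = 0.93565
Parallel (axle counter and interlocking processor): 1 − (1 − 0.81000)(1 − 0.98000) = 0.99620
Series ([0.93565] and [0.99620]): 0.93565 × 0.99620 = 0.932

0.932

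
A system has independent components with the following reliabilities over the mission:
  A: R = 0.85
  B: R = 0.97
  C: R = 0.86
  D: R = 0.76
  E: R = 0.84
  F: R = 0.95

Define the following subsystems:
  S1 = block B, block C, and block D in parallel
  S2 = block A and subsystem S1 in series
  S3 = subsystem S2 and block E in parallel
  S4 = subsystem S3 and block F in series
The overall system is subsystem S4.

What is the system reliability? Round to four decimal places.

Parallel (B, C, and D): 1 − (1 − 0.970000)(1 − 0.860000)(1 − 0.760000) = 0.998992
Series (A and [0.998992]): 0.850000 × 0.998992 = 0.849143
Parallel ([0.849143] and E): 1 − (1 − 0.849143)(1 − 0.840000) = 0.975863
Series ([0.975863] and F): 0.975863 × 0.950000 = 0.9271

0.9271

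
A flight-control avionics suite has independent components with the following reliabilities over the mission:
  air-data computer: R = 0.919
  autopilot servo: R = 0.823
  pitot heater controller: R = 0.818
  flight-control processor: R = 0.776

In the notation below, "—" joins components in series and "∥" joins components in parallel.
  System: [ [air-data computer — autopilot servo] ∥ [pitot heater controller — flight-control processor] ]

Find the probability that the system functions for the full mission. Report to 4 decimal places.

0.9110

Series (air-data computer and autopilot servo): 0.919000 × 0.823000 = 0.756337
Series (pitot heater controller and flight-control processor): 0.818000 × 0.776000 = 0.634768
Parallel ([0.756337] and [0.634768]): 1 − (1 − 0.756337)(1 − 0.634768) = 0.9110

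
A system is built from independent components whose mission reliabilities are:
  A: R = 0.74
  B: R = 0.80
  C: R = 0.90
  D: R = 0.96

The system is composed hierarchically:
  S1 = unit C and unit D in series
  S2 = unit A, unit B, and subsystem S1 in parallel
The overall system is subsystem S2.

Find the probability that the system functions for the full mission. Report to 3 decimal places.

0.993

Series (C and D): 0.90000 × 0.96000 = 0.86400
Parallel (A, B, and [0.86400]): 1 − (1 − 0.74000)(1 − 0.80000)(1 − 0.86400) = 0.993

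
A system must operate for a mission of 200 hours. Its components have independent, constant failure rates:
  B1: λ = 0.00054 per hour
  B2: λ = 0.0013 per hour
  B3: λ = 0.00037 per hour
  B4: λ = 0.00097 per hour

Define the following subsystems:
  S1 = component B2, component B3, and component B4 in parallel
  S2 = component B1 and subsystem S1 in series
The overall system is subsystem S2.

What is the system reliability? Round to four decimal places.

R(B1) = exp(−0.00054 × 200) = 0.897628
R(B2) = exp(−0.0013 × 200) = 0.771052
R(B3) = exp(−0.00037 × 200) = 0.928672
R(B4) = exp(−0.00097 × 200) = 0.823658
Parallel (B2, B3, and B4): 1 − (1 − 0.771052)(1 − 0.928672)(1 − 0.823658) = 0.997120
Series (B1 and [0.997120]): 0.897628 × 0.997120 = 0.8950

0.8950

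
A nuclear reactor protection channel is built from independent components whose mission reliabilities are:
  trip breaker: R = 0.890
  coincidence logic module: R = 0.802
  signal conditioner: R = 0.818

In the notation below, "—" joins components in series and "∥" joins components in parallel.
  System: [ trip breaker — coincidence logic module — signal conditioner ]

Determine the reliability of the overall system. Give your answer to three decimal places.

0.584

Series (trip breaker, coincidence logic module, and signal conditioner): 0.89000 × 0.80200 × 0.81800 = 0.584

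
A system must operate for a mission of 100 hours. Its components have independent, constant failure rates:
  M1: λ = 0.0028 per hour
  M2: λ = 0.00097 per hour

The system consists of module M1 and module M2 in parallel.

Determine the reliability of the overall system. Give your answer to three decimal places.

0.977

R(M1) = exp(−0.0028 × 100) = 0.75578
R(M2) = exp(−0.00097 × 100) = 0.90756
Parallel (M1 and M2): 1 − (1 − 0.75578)(1 − 0.90756) = 0.977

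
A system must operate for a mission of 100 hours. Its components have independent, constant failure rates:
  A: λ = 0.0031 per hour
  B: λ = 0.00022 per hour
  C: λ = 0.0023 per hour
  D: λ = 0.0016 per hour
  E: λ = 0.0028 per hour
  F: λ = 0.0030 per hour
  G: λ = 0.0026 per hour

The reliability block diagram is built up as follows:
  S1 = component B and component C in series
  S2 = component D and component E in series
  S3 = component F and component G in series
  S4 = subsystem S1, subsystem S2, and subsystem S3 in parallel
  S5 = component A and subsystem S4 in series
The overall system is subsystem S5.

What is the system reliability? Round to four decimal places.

0.7085

R(A) = exp(−0.0031 × 100) = 0.733447
R(B) = exp(−0.00022 × 100) = 0.978240
R(C) = exp(−0.0023 × 100) = 0.794534
R(D) = exp(−0.0016 × 100) = 0.852144
R(E) = exp(−0.0028 × 100) = 0.755784
R(F) = exp(−0.0030 × 100) = 0.740818
R(G) = exp(−0.0026 × 100) = 0.771052
Series (B and C): 0.978240 × 0.794534 = 0.777245
Series (D and E): 0.852144 × 0.755784 = 0.644037
Series (F and G): 0.740818 × 0.771052 = 0.571209
Parallel ([0.777245], [0.644037], and [0.571209]): 1 − (1 − 0.777245)(1 − 0.644037)(1 − 0.571209) = 0.966000
Series (A and [0.966000]): 0.733447 × 0.966000 = 0.7085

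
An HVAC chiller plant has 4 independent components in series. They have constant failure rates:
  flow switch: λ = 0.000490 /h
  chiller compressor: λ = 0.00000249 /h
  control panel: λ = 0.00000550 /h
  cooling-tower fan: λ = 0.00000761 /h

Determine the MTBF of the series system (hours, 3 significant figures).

Series of exponential components: λ_sys = Σ λ_i
λ_sys = 0.000490 + 0.00000249 + 0.00000550 + 0.00000761 = 5.0560e-04 /h
MTBF = 1 / λ_sys = 1980 h

1980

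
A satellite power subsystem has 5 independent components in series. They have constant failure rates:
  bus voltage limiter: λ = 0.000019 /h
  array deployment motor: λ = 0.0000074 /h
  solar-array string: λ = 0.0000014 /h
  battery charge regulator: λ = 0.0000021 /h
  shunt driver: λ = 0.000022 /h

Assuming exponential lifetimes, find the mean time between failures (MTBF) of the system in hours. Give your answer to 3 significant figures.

Series of exponential components: λ_sys = Σ λ_i
λ_sys = 0.000019 + 0.0000074 + 0.0000014 + 0.0000021 + 0.000022 = 5.1900e-05 /h
MTBF = 1 / λ_sys = 19300 h

19300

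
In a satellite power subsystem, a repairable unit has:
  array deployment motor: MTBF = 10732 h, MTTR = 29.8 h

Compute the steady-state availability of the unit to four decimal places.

0.9972

A(array deployment motor) = MTBF/(MTBF+MTTR) = 10732/(10732+29.8) = 0.9972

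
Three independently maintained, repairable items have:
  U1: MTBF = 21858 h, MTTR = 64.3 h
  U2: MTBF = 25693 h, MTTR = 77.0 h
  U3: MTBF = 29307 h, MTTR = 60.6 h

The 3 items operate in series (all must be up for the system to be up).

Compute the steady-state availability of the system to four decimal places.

A(U1) = MTBF/(MTBF+MTTR) = 21858/(21858+64.3) = 0.997067
A(U2) = MTBF/(MTBF+MTTR) = 25693/(25693+77.0) = 0.997012
A(U3) = MTBF/(MTBF+MTTR) = 29307/(29307+60.6) = 0.997937
Series availability: 0.997067 × 0.997012 × 0.997937 = 0.9920

0.9920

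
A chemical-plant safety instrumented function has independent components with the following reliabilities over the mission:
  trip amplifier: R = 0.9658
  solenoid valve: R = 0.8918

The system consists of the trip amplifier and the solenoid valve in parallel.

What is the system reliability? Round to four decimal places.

Parallel (trip amplifier and solenoid valve): 1 − (1 − 0.965800)(1 − 0.891800) = 0.9963

0.9963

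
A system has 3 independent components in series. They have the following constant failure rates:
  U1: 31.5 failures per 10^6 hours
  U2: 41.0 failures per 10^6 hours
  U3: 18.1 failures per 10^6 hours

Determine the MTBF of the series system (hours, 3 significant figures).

Series of exponential components: λ_sys = Σ λ_i
λ_sys = 0.0000315 + 0.0000410 + 0.0000181 = 9.0600e-05 /h
MTBF = 1 / λ_sys = 11000 h

11000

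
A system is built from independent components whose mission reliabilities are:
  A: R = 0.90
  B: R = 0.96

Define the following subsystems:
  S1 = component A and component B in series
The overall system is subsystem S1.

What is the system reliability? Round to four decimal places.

Series (A and B): 0.900000 × 0.960000 = 0.8640

0.8640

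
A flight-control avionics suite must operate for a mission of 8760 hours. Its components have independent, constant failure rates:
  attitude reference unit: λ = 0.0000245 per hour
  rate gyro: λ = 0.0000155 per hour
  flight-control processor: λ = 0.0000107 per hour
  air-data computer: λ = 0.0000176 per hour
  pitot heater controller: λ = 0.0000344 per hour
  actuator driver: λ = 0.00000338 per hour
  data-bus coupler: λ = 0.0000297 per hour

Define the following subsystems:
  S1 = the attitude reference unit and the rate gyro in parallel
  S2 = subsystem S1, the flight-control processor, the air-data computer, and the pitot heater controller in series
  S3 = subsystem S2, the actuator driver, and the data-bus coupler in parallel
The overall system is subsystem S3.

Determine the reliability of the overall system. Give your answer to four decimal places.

0.9971

R(attitude reference unit) = exp(−0.0000245 × 8760) = 0.806848
R(rate gyro) = exp(−0.0000155 × 8760) = 0.873035
R(flight-control processor) = exp(−0.0000107 × 8760) = 0.910527
R(air-data computer) = exp(−0.0000176 × 8760) = 0.857121
R(pitot heater controller) = exp(−0.0000344 × 8760) = 0.739823
R(actuator driver) = exp(−0.00000338 × 8760) = 0.970825
R(data-bus coupler) = exp(−0.0000297 × 8760) = 0.770919
Parallel (attitude reference unit and rate gyro): 1 − (1 − 0.806848)(1 − 0.873035) = 0.975476
Series ([0.975476], flight-control processor, air-data computer, and pitot heater controller): 0.975476 × 0.910527 × 0.857121 × 0.739823 = 0.563222
Parallel ([0.563222], actuator driver, and data-bus coupler): 1 − (1 − 0.563222)(1 − 0.970825)(1 − 0.770919) = 0.9971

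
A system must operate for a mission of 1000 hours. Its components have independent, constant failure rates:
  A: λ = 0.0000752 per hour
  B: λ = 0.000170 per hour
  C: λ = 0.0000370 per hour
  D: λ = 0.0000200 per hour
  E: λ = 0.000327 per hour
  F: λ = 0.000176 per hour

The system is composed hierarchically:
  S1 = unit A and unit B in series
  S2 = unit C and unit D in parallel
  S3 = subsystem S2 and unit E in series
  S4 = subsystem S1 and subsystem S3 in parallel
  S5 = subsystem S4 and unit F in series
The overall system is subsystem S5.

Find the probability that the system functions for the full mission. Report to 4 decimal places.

R(A) = exp(−0.0000752 × 1000) = 0.927558
R(B) = exp(−0.000170 × 1000) = 0.843665
R(C) = exp(−0.0000370 × 1000) = 0.963676
R(D) = exp(−0.0000200 × 1000) = 0.980199
R(E) = exp(−0.000327 × 1000) = 0.721084
R(F) = exp(−0.000176 × 1000) = 0.838618
Series (A and B): 0.927558 × 0.843665 = 0.782548
Parallel (C and D): 1 − (1 − 0.963676)(1 − 0.980199) = 0.999281
Series ([0.999281] and E): 0.999281 × 0.721084 = 0.720566
Parallel ([0.782548] and [0.720566]): 1 − (1 − 0.782548)(1 − 0.720566) = 0.939237
Series ([0.939237] and F): 0.939237 × 0.838618 = 0.7877

0.7877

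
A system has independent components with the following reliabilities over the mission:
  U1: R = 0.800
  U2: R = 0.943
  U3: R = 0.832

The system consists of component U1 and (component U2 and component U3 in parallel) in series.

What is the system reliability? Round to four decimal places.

0.7923

Parallel (U2 and U3): 1 − (1 − 0.943000)(1 − 0.832000) = 0.990424
Series (U1 and [0.990424]): 0.800000 × 0.990424 = 0.7923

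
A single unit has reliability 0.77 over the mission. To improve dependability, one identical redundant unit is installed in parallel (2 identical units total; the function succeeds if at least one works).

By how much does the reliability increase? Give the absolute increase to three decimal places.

R_before = 0.77
R_after = 1 − (1 − 0.77)^2 = 0.947
ΔR = 0.947 − 0.77 = 0.177

0.177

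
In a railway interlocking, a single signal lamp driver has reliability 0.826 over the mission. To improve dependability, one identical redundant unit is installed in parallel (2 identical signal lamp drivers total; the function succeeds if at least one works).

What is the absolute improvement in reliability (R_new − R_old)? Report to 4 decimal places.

R_before = 0.826
R_after = 1 − (1 − 0.826)^2 = 0.9697
ΔR = 0.9697 − 0.826 = 0.1437

0.1437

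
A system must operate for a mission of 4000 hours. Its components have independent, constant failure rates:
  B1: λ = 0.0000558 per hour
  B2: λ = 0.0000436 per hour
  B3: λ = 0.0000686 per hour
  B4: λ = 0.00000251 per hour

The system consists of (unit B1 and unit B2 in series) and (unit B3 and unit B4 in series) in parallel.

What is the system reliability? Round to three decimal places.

R(B1) = exp(−0.0000558 × 4000) = 0.79995
R(B2) = exp(−0.0000436 × 4000) = 0.83996
R(B3) = exp(−0.0000686 × 4000) = 0.76003
R(B4) = exp(−0.00000251 × 4000) = 0.99001
Series (B1 and B2): 0.79995 × 0.83996 = 0.67193
Series (B3 and B4): 0.76003 × 0.99001 = 0.75244
Parallel ([0.67193] and [0.75244]): 1 − (1 − 0.67193)(1 − 0.75244) = 0.919

0.919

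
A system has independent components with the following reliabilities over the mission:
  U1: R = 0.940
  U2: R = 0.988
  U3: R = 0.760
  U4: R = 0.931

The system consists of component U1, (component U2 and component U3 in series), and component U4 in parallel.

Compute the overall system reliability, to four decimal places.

Series (U2 and U3): 0.988000 × 0.760000 = 0.750880
Parallel (U1, [0.750880], and U4): 1 − (1 − 0.940000)(1 − 0.750880)(1 − 0.931000) = 0.9990

0.9990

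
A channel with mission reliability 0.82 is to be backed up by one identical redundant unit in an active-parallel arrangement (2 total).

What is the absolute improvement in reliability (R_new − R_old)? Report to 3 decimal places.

R_before = 0.82
R_after = 1 − (1 − 0.82)^2 = 0.968
ΔR = 0.968 − 0.82 = 0.148

0.148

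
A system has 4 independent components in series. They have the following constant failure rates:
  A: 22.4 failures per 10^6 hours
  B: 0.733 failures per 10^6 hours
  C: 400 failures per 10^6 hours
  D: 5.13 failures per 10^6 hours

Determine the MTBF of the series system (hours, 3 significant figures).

2340

Series of exponential components: λ_sys = Σ λ_i
λ_sys = 0.0000224 + 0.000000733 + 0.000400 + 0.00000513 = 4.2826e-04 /h
MTBF = 1 / λ_sys = 2340 h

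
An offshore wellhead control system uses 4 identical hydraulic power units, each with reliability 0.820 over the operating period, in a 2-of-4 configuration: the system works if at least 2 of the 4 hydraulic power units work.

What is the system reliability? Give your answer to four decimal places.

0.9798

R = Σ_{i=2}^{4} C(4,i) p^i (1−p)^{4−i} with p = 0.820
C(4,2)·0.820^2·0.180^2 = 0.130715
C(4,3)·0.820^3·0.180^1 = 0.396985
C(4,4)·0.820^4·0.180^0 = 0.452122
Sum = 0.9798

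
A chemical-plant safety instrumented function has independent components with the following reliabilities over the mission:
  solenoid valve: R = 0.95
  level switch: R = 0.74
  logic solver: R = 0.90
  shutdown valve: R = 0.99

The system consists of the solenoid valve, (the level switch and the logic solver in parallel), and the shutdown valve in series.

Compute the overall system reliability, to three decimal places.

Parallel (level switch and logic solver): 1 − (1 − 0.74000)(1 − 0.90000) = 0.97400
Series (solenoid valve, [0.97400], and shutdown valve): 0.95000 × 0.97400 × 0.99000 = 0.916

0.916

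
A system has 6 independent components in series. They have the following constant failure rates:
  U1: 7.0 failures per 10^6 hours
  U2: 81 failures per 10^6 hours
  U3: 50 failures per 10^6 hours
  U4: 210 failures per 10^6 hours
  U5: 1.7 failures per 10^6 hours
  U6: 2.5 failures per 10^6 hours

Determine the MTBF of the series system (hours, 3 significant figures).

Series of exponential components: λ_sys = Σ λ_i
λ_sys = 0.0000070 + 0.000081 + 0.000050 + 0.00021 + 0.0000017 + 0.0000025 = 3.5220e-04 /h
MTBF = 1 / λ_sys = 2840 h

2840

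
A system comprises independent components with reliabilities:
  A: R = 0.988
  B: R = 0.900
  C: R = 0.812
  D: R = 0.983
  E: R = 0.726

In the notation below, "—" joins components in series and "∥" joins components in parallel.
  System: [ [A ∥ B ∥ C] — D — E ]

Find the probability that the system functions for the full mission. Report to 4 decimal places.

Parallel (A, B, and C): 1 − (1 − 0.988000)(1 − 0.900000)(1 − 0.812000) = 0.999774
Series ([0.999774], D, and E): 0.999774 × 0.983000 × 0.726000 = 0.7135

0.7135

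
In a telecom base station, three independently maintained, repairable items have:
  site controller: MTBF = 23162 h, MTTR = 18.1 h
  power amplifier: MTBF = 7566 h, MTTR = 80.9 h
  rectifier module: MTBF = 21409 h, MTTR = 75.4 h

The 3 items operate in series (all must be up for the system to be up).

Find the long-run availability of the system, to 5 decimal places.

A(site controller) = MTBF/(MTBF+MTTR) = 23162/(23162+18.1) = 0.999219
A(power amplifier) = MTBF/(MTBF+MTTR) = 7566/(7566+80.9) = 0.989421
A(rectifier module) = MTBF/(MTBF+MTTR) = 21409/(21409+75.4) = 0.996490
Series availability: 0.999219 × 0.989421 × 0.996490 = 0.98518

0.98518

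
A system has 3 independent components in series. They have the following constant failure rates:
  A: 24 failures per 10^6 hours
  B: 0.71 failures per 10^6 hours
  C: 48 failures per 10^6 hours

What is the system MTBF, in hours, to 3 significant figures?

Series of exponential components: λ_sys = Σ λ_i
λ_sys = 0.000024 + 0.00000071 + 0.000048 = 7.2710e-05 /h
MTBF = 1 / λ_sys = 13800 h

13800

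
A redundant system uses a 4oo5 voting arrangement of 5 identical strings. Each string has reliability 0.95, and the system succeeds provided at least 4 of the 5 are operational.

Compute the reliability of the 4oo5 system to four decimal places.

0.9774

R = Σ_{i=4}^{5} C(5,i) p^i (1−p)^{5−i} with p = 0.95
C(5,4)·0.95^4·0.05^1 = 0.203627
C(5,5)·0.95^5·0.05^0 = 0.773781
Sum = 0.9774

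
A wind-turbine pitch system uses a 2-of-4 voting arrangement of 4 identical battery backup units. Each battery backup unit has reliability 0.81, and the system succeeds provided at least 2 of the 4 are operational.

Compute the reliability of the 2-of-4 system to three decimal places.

0.976

R = Σ_{i=2}^{4} C(4,i) p^i (1−p)^{4−i} with p = 0.81
C(4,2)·0.81^2·0.19^2 = 0.14211
C(4,3)·0.81^3·0.19^1 = 0.40390
C(4,4)·0.81^4·0.19^0 = 0.43047
Sum = 0.976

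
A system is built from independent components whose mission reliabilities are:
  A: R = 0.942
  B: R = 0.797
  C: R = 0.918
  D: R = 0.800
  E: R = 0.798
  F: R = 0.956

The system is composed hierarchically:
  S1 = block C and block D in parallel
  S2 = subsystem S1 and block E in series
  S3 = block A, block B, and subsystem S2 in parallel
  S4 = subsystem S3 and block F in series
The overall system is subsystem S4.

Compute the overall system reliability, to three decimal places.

0.954

Parallel (C and D): 1 − (1 − 0.91800)(1 − 0.80000) = 0.98360
Series ([0.98360] and E): 0.98360 × 0.79800 = 0.78491
Parallel (A, B, and [0.78491]): 1 − (1 − 0.94200)(1 − 0.79700)(1 − 0.78491) = 0.99747
Series ([0.99747] and F): 0.99747 × 0.95600 = 0.954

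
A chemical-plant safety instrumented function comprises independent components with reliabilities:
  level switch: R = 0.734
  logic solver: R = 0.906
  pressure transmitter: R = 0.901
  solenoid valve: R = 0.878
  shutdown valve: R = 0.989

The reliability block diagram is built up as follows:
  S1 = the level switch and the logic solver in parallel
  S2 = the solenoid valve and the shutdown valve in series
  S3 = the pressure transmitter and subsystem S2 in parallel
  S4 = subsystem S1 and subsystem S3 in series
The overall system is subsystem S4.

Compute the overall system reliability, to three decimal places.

0.962

Parallel (level switch and logic solver): 1 − (1 − 0.73400)(1 − 0.90600) = 0.97500
Series (solenoid valve and shutdown valve): 0.87800 × 0.98900 = 0.86834
Parallel (pressure transmitter and [0.86834]): 1 − (1 − 0.90100)(1 − 0.86834) = 0.98697
Series ([0.97500] and [0.98697]): 0.97500 × 0.98697 = 0.962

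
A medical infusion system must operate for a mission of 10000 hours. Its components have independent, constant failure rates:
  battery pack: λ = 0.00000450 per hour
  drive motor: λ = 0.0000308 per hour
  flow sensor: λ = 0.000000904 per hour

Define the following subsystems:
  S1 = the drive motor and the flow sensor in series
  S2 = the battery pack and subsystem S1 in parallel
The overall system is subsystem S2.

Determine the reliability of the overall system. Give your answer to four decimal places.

R(battery pack) = exp(−0.00000450 × 10000) = 0.955997
R(drive motor) = exp(−0.0000308 × 10000) = 0.734915
R(flow sensor) = exp(−0.000000904 × 10000) = 0.991001
Series (drive motor and flow sensor): 0.734915 × 0.991001 = 0.728301
Parallel (battery pack and [0.728301]): 1 − (1 − 0.955997)(1 − 0.728301) = 0.9880

0.9880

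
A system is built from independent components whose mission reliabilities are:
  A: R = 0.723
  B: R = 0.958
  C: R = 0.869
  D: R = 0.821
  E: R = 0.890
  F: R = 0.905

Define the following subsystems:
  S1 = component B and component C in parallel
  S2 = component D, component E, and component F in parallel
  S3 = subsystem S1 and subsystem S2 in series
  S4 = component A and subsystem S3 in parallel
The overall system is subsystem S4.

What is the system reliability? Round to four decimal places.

0.9980

Parallel (B and C): 1 − (1 − 0.958000)(1 − 0.869000) = 0.994498
Parallel (D, E, and F): 1 − (1 − 0.821000)(1 − 0.890000)(1 − 0.905000) = 0.998129
Series ([0.994498] and [0.998129]): 0.994498 × 0.998129 = 0.992637
Parallel (A and [0.992637]): 1 − (1 − 0.723000)(1 − 0.992637) = 0.9980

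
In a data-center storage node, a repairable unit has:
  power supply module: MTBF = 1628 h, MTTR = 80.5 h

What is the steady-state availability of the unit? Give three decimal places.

0.953

A(power supply module) = MTBF/(MTBF+MTTR) = 1628/(1628+80.5) = 0.953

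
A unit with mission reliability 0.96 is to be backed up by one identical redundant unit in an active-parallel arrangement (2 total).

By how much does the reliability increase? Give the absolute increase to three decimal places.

0.038

R_before = 0.96
R_after = 1 − (1 − 0.96)^2 = 0.998
ΔR = 0.998 − 0.96 = 0.038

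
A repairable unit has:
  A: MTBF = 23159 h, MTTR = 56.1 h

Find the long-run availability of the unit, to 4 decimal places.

0.9976

A(A) = MTBF/(MTBF+MTTR) = 23159/(23159+56.1) = 0.9976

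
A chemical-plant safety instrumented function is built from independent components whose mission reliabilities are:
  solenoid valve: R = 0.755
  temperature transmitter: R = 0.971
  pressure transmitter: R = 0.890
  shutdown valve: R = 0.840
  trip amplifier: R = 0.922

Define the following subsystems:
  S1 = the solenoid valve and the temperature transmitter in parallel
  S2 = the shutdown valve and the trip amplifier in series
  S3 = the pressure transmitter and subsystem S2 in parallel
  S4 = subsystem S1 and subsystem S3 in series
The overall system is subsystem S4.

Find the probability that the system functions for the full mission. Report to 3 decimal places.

0.968

Parallel (solenoid valve and temperature transmitter): 1 − (1 − 0.75500)(1 − 0.97100) = 0.99290
Series (shutdown valve and trip amplifier): 0.84000 × 0.92200 = 0.77448
Parallel (pressure transmitter and [0.77448]): 1 − (1 − 0.89000)(1 − 0.77448) = 0.97519
Series ([0.99290] and [0.97519]): 0.99290 × 0.97519 = 0.968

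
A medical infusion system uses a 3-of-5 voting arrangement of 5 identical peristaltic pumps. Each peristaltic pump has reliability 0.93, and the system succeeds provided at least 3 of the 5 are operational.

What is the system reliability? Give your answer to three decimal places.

R = Σ_{i=3}^{5} C(5,i) p^i (1−p)^{5−i} with p = 0.93
C(5,3)·0.93^3·0.07^2 = 0.03941
C(5,4)·0.93^4·0.07^1 = 0.26182
C(5,5)·0.93^5·0.07^0 = 0.69569
Sum = 0.997

0.997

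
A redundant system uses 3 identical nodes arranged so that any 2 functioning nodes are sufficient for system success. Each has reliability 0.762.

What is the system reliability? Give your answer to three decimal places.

0.857

R = Σ_{i=2}^{3} C(3,i) p^i (1−p)^{3−i} with p = 0.762
C(3,2)·0.762^2·0.238^1 = 0.41458
C(3,3)·0.762^3·0.238^0 = 0.44245
Sum = 0.857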